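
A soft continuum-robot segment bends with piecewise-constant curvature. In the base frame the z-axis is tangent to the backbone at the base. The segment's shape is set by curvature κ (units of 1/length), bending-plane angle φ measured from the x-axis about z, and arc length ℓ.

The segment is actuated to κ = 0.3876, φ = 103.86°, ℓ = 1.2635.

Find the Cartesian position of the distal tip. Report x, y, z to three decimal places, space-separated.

-0.073 0.294 1.214

θ = κ·ℓ = 0.3876 × 1.2635 = 0.48973 rad
ρ = (1 − cos θ)/κ = (1 − 0.88246)/0.3876 = 0.30325
z = sin θ / κ = 0.47039/0.3876 = 1.21360
x = ρ cos φ = 0.30325 × cos(103.86°) = -0.07264
y = ρ sin φ = 0.30325 × sin(103.86°) = 0.29442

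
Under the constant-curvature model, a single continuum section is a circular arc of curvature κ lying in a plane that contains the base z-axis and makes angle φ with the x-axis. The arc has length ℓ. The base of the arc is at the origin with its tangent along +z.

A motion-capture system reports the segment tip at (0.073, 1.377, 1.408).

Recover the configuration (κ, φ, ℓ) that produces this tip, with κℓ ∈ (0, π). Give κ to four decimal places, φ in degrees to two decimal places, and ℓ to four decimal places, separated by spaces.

ρ = √(x²+y²) = √(0.073² + 1.377²) = 1.37893
φ = atan2(y, x) mod 360° = atan2(1.377, 0.073) = 86.9654°
|p|² = ρ² + z² = 1.37893² + 1.408² = 3.88392
κ = 2ρ / |p|² = 2×1.37893 / 3.88392 = 0.71007
θ = 2·atan2(ρ, z) = 2·atan2(1.37893, 1.408) = 1.54994 rad
ℓ = θ/κ = 1.54994/0.71007 = 2.18279

0.7101 86.97 2.1828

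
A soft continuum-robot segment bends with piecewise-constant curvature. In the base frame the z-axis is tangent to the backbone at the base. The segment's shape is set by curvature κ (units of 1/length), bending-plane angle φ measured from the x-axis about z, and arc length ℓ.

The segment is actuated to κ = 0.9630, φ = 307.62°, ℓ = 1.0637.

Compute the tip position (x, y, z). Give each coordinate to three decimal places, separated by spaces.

0.304 -0.395 0.887

θ = κ·ℓ = 0.9630 × 1.0637 = 1.02434 rad
ρ = (1 − cos θ)/κ = (1 − 0.51966)/0.9630 = 0.49880
z = sin θ / κ = 0.85437/0.9630 = 0.88720
x = ρ cos φ = 0.49880 × cos(307.62°) = 0.30448
y = ρ sin φ = 0.49880 × sin(307.62°) = -0.39508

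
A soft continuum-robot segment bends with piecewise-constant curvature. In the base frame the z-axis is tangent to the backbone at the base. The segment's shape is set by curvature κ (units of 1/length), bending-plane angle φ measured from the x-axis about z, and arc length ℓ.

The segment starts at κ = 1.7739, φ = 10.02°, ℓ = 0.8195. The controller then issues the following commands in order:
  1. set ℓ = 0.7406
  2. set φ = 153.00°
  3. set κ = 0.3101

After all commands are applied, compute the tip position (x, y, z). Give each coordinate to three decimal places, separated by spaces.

-0.075 0.038 0.734

initial: κ=1.7739, φ=10.02°, ℓ=0.8195
cmd 1: set ℓ=0.7406 → (κ,φ,ℓ)=(1.7739,10.02°,0.7406) → tip=(0.4140,0.0731,0.5452)
cmd 2: set φ=153.00° → (κ,φ,ℓ)=(1.7739,153.00°,0.7406) → tip=(-0.3746,0.1909,0.5452)
cmd 3: set κ=0.3101 → (κ,φ,ℓ)=(0.3101,153.00°,0.7406) → tip=(-0.0754,0.0384,0.7341)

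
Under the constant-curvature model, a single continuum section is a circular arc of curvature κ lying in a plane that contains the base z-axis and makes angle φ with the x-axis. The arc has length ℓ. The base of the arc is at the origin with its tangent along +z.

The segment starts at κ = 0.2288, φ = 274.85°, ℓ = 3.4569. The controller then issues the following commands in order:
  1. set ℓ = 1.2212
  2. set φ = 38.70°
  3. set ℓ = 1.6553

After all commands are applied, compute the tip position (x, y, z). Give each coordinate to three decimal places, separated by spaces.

0.242 0.194 1.616

initial: κ=0.2288, φ=274.85°, ℓ=3.4569
cmd 1: set ℓ=1.2212 → (κ,φ,ℓ)=(0.2288,274.85°,1.2212) → tip=(0.0143,-0.1689,1.2054)
cmd 2: set φ=38.70° → (κ,φ,ℓ)=(0.2288,38.70°,1.2212) → tip=(0.1323,0.1060,1.2054)
cmd 3: set ℓ=1.6553 → (κ,φ,ℓ)=(0.2288,38.70°,1.6553) → tip=(0.2417,0.1937,1.6160)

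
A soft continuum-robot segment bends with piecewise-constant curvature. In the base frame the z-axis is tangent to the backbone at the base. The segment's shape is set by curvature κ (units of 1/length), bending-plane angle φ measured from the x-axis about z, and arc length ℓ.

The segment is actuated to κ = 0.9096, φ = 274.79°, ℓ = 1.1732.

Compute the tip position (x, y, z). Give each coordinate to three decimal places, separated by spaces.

θ = κ·ℓ = 0.9096 × 1.1732 = 1.06714 rad
ρ = (1 − cos θ)/κ = (1 − 0.48263)/0.9096 = 0.56879
z = sin θ / κ = 0.87583/0.9096 = 0.96287
x = ρ cos φ = 0.56879 × cos(274.79°) = 0.04750
y = ρ sin φ = 0.56879 × sin(274.79°) = -0.56680

0.047 -0.567 0.963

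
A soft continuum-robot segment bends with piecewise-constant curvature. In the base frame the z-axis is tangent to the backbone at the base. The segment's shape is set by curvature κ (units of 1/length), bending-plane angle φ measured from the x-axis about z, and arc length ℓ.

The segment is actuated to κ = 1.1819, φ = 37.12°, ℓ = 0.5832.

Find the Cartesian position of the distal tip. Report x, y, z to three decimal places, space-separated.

θ = κ·ℓ = 1.1819 × 0.5832 = 0.68928 rad
ρ = (1 − cos θ)/κ = (1 − 0.77170)/1.1819 = 0.19316
z = sin θ / κ = 0.63598/1.1819 = 0.53810
x = ρ cos φ = 0.19316 × cos(37.12°) = 0.15402
y = ρ sin φ = 0.19316 × sin(37.12°) = 0.11657

0.154 0.117 0.538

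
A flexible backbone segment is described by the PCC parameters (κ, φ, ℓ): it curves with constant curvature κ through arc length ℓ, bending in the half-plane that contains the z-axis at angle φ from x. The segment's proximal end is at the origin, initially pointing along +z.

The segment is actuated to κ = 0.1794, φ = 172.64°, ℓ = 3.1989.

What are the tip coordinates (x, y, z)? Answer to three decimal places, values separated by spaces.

θ = κ·ℓ = 0.1794 × 3.1989 = 0.57388 rad
ρ = (1 − cos θ)/κ = (1 − 0.83980)/0.1794 = 0.89298
z = sin θ / κ = 0.54290/0.1794 = 3.02618
x = ρ cos φ = 0.89298 × cos(172.64°) = -0.88562
y = ρ sin φ = 0.89298 × sin(172.64°) = 0.11439

-0.886 0.114 3.026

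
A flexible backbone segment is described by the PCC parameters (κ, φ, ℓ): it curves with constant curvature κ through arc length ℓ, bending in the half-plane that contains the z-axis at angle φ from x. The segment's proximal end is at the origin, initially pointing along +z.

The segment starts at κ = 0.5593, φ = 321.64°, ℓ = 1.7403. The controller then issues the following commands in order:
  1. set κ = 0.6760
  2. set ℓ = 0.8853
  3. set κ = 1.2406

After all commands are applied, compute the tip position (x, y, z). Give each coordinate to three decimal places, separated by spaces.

0.344 -0.273 0.718

initial: κ=0.5593, φ=321.64°, ℓ=1.7403
cmd 1: set κ=0.6760 → (κ,φ,ℓ)=(0.6760,321.64°,1.7403) → tip=(0.7143,-0.5653,1.3657)
cmd 2: set ℓ=0.8853 → (κ,φ,ℓ)=(0.6760,321.64°,0.8853) → tip=(0.2016,-0.1596,0.8334)
cmd 3: set κ=1.2406 → (κ,φ,ℓ)=(1.2406,321.64°,0.8853) → tip=(0.3444,-0.2726,0.7177)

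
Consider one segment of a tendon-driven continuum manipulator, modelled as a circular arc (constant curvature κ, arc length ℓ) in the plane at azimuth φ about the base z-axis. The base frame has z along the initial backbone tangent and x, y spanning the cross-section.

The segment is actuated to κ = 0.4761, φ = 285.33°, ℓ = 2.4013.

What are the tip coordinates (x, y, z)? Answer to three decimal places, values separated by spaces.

θ = κ·ℓ = 0.4761 × 2.4013 = 1.14326 rad
ρ = (1 − cos θ)/κ = (1 − 0.41463)/0.4761 = 1.22951
z = sin θ / κ = 0.90999/0.4761 = 1.91134
x = ρ cos φ = 1.22951 × cos(285.33°) = 0.32506
y = ρ sin φ = 1.22951 × sin(285.33°) = -1.18576

0.325 -1.186 1.911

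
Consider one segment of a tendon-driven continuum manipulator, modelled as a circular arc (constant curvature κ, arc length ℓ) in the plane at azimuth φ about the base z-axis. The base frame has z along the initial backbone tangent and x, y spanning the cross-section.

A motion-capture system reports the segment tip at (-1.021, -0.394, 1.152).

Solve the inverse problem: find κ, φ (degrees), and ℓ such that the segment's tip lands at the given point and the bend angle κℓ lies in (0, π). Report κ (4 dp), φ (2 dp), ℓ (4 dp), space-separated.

ρ = √(x²+y²) = √(-1.021² + -0.394²) = 1.09438
φ = atan2(y, x) mod 360° = atan2(-0.394, -1.021) = 201.1014°
|p|² = ρ² + z² = 1.09438² + 1.152² = 2.52478
κ = 2ρ / |p|² = 2×1.09438 / 2.52478 = 0.86691
θ = 2·atan2(ρ, z) = 2·atan2(1.09438, 1.152) = 1.51951 rad
ℓ = θ/κ = 1.51951/0.86691 = 1.75278

0.8669 201.10 1.7528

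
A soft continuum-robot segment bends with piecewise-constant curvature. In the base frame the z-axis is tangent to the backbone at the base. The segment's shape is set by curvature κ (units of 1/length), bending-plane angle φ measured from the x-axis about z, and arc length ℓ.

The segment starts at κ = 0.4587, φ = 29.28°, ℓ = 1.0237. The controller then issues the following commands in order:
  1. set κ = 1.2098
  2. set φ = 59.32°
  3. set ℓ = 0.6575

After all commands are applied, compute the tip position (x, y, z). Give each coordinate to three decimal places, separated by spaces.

initial: κ=0.4587, φ=29.28°, ℓ=1.0237
cmd 1: set κ=1.2098 → (κ,φ,ℓ)=(1.2098,29.28°,1.0237) → tip=(0.4858,0.2724,0.7814)
cmd 2: set φ=59.32° → (κ,φ,ℓ)=(1.2098,59.32°,1.0237) → tip=(0.2842,0.4790,0.7814)
cmd 3: set ℓ=0.6575 → (κ,φ,ℓ)=(1.2098,59.32°,0.6575) → tip=(0.1265,0.2133,0.5903)

0.127 0.213 0.590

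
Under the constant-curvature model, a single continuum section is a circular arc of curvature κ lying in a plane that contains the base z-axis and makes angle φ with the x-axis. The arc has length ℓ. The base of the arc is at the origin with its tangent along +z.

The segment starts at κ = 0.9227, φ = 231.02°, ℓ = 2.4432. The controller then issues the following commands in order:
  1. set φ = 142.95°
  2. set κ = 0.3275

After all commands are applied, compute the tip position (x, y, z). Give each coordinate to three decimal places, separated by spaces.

initial: κ=0.9227, φ=231.02°, ℓ=2.4432
cmd 1: set φ=142.95° → (κ,φ,ℓ)=(0.9227,142.95°,2.4432) → tip=(-1.4112,1.0654,0.8403)
cmd 2: set κ=0.3275 → (κ,φ,ℓ)=(0.3275,142.95°,2.4432) → tip=(-0.7394,0.5582,2.1907)

-0.739 0.558 2.191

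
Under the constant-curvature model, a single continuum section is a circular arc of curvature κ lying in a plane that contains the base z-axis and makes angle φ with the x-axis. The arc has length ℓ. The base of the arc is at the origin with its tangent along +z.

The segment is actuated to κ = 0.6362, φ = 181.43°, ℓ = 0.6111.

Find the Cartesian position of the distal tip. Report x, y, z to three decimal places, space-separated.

-0.117 -0.003 0.596

θ = κ·ℓ = 0.6362 × 0.6111 = 0.38878 rad
ρ = (1 − cos θ)/κ = (1 − 0.92537)/0.6362 = 0.11730
z = sin θ / κ = 0.37906/0.6362 = 0.59582
x = ρ cos φ = 0.11730 × cos(181.43°) = -0.11727
y = ρ sin φ = 0.11730 × sin(181.43°) = -0.00293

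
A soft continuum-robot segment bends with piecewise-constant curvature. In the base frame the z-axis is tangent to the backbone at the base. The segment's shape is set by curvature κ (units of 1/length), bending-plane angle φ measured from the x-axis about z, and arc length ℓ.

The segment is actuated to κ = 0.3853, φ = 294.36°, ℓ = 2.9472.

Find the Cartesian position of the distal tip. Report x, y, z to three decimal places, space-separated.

θ = κ·ℓ = 0.3853 × 2.9472 = 1.13556 rad
ρ = (1 − cos θ)/κ = (1 − 0.42163)/0.3853 = 1.50109
z = sin θ / κ = 0.90677/0.3853 = 2.35341
x = ρ cos φ = 1.50109 × cos(294.36°) = 0.61915
y = ρ sin φ = 1.50109 × sin(294.36°) = -1.36746

0.619 -1.367 2.353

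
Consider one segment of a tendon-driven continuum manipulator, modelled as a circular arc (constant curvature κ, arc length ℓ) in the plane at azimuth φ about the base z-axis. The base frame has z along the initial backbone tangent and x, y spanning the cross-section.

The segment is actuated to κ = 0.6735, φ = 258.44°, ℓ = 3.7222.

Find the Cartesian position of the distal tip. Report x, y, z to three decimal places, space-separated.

-0.537 -2.626 0.880

θ = κ·ℓ = 0.6735 × 3.7222 = 2.50690 rad
ρ = (1 − cos θ)/κ = (1 − -0.80525)/0.6735 = 2.68041
z = sin θ / κ = 0.59293/0.6735 = 0.88037
x = ρ cos φ = 2.68041 × cos(258.44°) = -0.53714
y = ρ sin φ = 2.68041 × sin(258.44°) = -2.62604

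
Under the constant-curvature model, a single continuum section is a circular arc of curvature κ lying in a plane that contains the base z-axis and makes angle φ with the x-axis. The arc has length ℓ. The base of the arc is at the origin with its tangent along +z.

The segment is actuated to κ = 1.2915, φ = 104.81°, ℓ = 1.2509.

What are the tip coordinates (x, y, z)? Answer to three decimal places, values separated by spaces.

θ = κ·ℓ = 1.2915 × 1.2509 = 1.61554 rad
ρ = (1 − cos θ)/κ = (1 − -0.04473)/1.2915 = 0.80892
z = sin θ / κ = 0.99900/1.2915 = 0.77352
x = ρ cos φ = 0.80892 × cos(104.81°) = -0.20677
y = ρ sin φ = 0.80892 × sin(104.81°) = 0.78205

-0.207 0.782 0.774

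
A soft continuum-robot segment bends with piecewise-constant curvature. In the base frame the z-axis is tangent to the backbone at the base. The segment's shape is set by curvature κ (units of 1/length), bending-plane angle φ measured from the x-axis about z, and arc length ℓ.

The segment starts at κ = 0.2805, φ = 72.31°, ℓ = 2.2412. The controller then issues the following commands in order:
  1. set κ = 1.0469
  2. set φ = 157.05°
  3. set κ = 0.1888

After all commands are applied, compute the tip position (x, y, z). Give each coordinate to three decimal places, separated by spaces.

-0.430 0.182 2.175

initial: κ=0.2805, φ=72.31°, ℓ=2.2412
cmd 1: set κ=1.0469 → (κ,φ,ℓ)=(1.0469,72.31°,2.2412) → tip=(0.4935,1.5471,0.6821)
cmd 2: set φ=157.05° → (κ,φ,ℓ)=(1.0469,157.05°,2.2412) → tip=(-1.4954,0.6332,0.6821)
cmd 3: set κ=0.1888 → (κ,φ,ℓ)=(0.1888,157.05°,2.2412) → tip=(-0.4302,0.1821,2.1749)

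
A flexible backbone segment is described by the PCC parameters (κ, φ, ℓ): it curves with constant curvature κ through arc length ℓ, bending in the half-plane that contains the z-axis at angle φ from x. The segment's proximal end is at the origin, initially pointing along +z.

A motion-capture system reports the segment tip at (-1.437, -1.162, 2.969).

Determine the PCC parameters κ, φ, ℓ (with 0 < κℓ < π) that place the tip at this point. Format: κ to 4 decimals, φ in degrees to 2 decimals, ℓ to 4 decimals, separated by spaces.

0.3022 218.96 3.6846

ρ = √(x²+y²) = √(-1.437² + -1.162²) = 1.84803
φ = atan2(y, x) mod 360° = atan2(-1.162, -1.437) = 218.9600°
|p|² = ρ² + z² = 1.84803² + 2.969² = 12.23017
κ = 2ρ / |p|² = 2×1.84803 / 12.23017 = 0.30221
θ = 2·atan2(ρ, z) = 2·atan2(1.84803, 2.969) = 1.11352 rad
ℓ = θ/κ = 1.11352/0.30221 = 3.68460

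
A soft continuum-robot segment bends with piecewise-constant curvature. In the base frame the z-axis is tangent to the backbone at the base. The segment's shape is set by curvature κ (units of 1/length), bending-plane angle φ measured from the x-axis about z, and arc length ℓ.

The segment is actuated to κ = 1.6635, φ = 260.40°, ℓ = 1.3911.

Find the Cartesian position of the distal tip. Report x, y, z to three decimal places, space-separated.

θ = κ·ℓ = 1.6635 × 1.3911 = 2.31409 rad
ρ = (1 − cos θ)/κ = (1 − -0.67672)/1.6635 = 1.00795
z = sin θ / κ = 0.73624/1.6635 = 0.44259
x = ρ cos φ = 1.00795 × cos(260.40°) = -0.16809
y = ρ sin φ = 1.00795 × sin(260.40°) = -0.99383

-0.168 -0.994 0.443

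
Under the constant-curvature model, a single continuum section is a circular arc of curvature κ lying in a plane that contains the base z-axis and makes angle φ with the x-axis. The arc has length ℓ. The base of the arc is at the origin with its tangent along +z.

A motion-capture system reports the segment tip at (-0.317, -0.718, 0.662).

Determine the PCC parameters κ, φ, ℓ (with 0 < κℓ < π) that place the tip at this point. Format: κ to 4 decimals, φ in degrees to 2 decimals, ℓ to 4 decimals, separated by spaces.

1.4889 246.18 1.1688

ρ = √(x²+y²) = √(-0.317² + -0.718²) = 0.78486
φ = atan2(y, x) mod 360° = atan2(-0.718, -0.317) = 246.1783°
|p|² = ρ² + z² = 0.78486² + 0.662² = 1.05426
κ = 2ρ / |p|² = 2×0.78486 / 1.05426 = 1.48894
θ = 2·atan2(ρ, z) = 2·atan2(0.78486, 0.662) = 1.74023 rad
ℓ = θ/κ = 1.74023/1.48894 = 1.16877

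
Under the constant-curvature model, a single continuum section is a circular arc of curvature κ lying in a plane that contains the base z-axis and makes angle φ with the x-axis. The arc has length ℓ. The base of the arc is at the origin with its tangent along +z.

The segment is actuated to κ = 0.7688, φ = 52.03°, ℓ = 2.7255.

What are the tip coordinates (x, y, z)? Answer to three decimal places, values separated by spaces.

θ = κ·ℓ = 0.7688 × 2.7255 = 2.09536 rad
ρ = (1 − cos θ)/κ = (1 − -0.50084)/0.7688 = 1.95218
z = sin θ / κ = 0.86554/0.7688 = 1.12583
x = ρ cos φ = 1.95218 × cos(52.03°) = 1.20108
y = ρ sin φ = 1.95218 × sin(52.03°) = 1.53897

1.201 1.539 1.126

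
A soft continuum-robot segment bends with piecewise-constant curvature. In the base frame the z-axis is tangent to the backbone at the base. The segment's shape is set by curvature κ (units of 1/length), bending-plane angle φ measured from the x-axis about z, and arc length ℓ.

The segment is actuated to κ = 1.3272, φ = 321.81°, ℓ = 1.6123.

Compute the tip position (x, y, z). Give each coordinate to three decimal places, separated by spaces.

θ = κ·ℓ = 1.3272 × 1.6123 = 2.13984 rad
ρ = (1 − cos θ)/κ = (1 − -0.53883)/1.3272 = 1.15946
z = sin θ / κ = 0.84241/1.3272 = 0.63473
x = ρ cos φ = 1.15946 × cos(321.81°) = 0.91129
y = ρ sin φ = 1.15946 × sin(321.81°) = -0.71686

0.911 -0.717 0.635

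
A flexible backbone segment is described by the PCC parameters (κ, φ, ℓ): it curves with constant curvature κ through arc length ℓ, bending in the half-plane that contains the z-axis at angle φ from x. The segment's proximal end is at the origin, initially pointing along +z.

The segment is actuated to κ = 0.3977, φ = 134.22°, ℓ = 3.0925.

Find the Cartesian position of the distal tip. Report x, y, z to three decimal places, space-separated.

-1.167 1.200 2.370

θ = κ·ℓ = 0.3977 × 3.0925 = 1.22989 rad
ρ = (1 − cos θ)/κ = (1 − 0.33434)/0.3977 = 1.67376
z = sin θ / κ = 0.94245/0.3977 = 2.36975
x = ρ cos φ = 1.67376 × cos(134.22°) = -1.16731
y = ρ sin φ = 1.67376 × sin(134.22°) = 1.19953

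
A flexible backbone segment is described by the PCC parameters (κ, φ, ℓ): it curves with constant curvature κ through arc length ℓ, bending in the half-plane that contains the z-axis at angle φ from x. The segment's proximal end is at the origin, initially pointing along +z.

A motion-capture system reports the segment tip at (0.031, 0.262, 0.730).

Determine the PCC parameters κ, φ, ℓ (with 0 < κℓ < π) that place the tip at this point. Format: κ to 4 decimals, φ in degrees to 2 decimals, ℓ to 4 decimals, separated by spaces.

ρ = √(x²+y²) = √(0.031² + 0.262²) = 0.26383
φ = atan2(y, x) mod 360° = atan2(0.262, 0.031) = 83.2521°
|p|² = ρ² + z² = 0.26383² + 0.730² = 0.60250
κ = 2ρ / |p|² = 2×0.26383 / 0.60250 = 0.87577
θ = 2·atan2(ρ, z) = 2·atan2(0.26383, 0.730) = 0.69360 rad
ℓ = θ/κ = 0.69360/0.87577 = 0.79199

0.8758 83.25 0.7920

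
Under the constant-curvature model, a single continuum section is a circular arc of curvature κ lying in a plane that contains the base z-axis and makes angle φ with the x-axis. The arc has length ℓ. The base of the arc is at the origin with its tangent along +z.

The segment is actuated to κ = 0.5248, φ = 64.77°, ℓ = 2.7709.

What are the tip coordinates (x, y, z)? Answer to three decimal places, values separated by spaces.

0.718 1.523 1.893

θ = κ·ℓ = 0.5248 × 2.7709 = 1.45417 rad
ρ = (1 − cos θ)/κ = (1 − 0.11636)/0.5248 = 1.68376
z = sin θ / κ = 0.99321/0.5248 = 1.89254
x = ρ cos φ = 1.68376 × cos(64.77°) = 0.71771
y = ρ sin φ = 1.68376 × sin(64.77°) = 1.52313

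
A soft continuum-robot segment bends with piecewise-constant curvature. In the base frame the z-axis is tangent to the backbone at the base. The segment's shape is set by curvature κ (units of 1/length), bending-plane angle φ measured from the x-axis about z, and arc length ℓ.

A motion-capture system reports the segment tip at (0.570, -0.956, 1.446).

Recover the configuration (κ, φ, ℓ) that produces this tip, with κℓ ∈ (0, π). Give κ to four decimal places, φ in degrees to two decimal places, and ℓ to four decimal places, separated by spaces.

ρ = √(x²+y²) = √(0.570² + -0.956²) = 1.11303
φ = atan2(y, x) mod 360° = atan2(-0.956, 0.570) = 300.8048°
|p|² = ρ² + z² = 1.11303² + 1.446² = 3.32975
κ = 2ρ / |p|² = 2×1.11303 / 3.32975 = 0.66854
θ = 2·atan2(ρ, z) = 2·atan2(1.11303, 1.446) = 1.31202 rad
ℓ = θ/κ = 1.31202/0.66854 = 1.96252

0.6685 300.80 1.9625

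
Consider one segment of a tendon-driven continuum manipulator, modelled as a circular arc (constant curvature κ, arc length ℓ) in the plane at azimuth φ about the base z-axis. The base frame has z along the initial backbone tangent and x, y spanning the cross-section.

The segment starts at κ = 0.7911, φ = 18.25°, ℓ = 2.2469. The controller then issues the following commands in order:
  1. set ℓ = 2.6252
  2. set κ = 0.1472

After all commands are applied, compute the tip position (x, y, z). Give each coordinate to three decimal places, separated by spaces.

initial: κ=0.7911, φ=18.25°, ℓ=2.2469
cmd 1: set ℓ=2.6252 → (κ,φ,ℓ)=(0.7911,18.25°,2.6252) → tip=(1.7823,0.5877,1.1057)
cmd 2: set κ=0.1472 → (κ,φ,ℓ)=(0.1472,18.25°,2.6252) → tip=(0.4757,0.1569,2.5604)

0.476 0.157 2.560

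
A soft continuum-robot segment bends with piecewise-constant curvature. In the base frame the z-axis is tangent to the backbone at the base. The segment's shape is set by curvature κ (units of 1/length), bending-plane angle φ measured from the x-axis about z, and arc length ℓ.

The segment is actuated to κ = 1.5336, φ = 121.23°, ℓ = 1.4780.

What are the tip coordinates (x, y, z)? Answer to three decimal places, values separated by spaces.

-0.555 0.915 0.500

θ = κ·ℓ = 1.5336 × 1.4780 = 2.26666 rad
ρ = (1 − cos θ)/κ = (1 − -0.64105)/1.5336 = 1.07006
z = sin θ / κ = 0.76750/1.5336 = 0.50046
x = ρ cos φ = 1.07006 × cos(121.23°) = -0.55480
y = ρ sin φ = 1.07006 × sin(121.23°) = 0.91500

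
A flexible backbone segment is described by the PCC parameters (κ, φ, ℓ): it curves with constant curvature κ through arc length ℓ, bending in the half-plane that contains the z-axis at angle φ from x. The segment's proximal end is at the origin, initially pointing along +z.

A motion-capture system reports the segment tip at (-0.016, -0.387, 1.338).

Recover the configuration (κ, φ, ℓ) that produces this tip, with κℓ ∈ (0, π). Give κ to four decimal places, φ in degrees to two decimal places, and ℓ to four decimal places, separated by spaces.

ρ = √(x²+y²) = √(-0.016² + -0.387²) = 0.38733
φ = atan2(y, x) mod 360° = atan2(-0.387, -0.016) = 267.6325°
|p|² = ρ² + z² = 0.38733² + 1.338² = 1.94027
κ = 2ρ / |p|² = 2×0.38733 / 1.94027 = 0.39925
θ = 2·atan2(ρ, z) = 2·atan2(0.38733, 1.338) = 0.56356 rad
ℓ = θ/κ = 0.56356/0.39925 = 1.41154

0.3993 267.63 1.4115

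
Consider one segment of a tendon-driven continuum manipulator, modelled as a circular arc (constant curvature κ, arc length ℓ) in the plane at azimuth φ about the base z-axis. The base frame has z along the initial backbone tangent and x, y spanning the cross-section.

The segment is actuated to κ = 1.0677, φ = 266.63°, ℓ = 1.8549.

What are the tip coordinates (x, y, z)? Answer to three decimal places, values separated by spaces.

-0.077 -1.307 0.859

θ = κ·ℓ = 1.0677 × 1.8549 = 1.98048 rad
ρ = (1 − cos θ)/κ = (1 − -0.39832)/1.0677 = 1.30965
z = sin θ / κ = 0.91725/1.0677 = 0.85909
x = ρ cos φ = 1.30965 × cos(266.63°) = -0.07699
y = ρ sin φ = 1.30965 × sin(266.63°) = -1.30739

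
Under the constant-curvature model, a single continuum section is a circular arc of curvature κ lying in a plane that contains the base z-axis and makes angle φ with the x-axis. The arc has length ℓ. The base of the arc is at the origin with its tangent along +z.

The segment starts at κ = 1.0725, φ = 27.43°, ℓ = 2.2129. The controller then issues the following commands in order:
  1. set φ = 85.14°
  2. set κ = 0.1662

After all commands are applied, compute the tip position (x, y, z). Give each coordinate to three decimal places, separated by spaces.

initial: κ=1.0725, φ=27.43°, ℓ=2.2129
cmd 1: set φ=85.14° → (κ,φ,ℓ)=(1.0725,85.14°,2.2129) → tip=(0.1358,1.5971,0.6479)
cmd 2: set κ=0.1662 → (κ,φ,ℓ)=(0.1662,85.14°,2.2129) → tip=(0.0341,0.4009,2.1633)

0.034 0.401 2.163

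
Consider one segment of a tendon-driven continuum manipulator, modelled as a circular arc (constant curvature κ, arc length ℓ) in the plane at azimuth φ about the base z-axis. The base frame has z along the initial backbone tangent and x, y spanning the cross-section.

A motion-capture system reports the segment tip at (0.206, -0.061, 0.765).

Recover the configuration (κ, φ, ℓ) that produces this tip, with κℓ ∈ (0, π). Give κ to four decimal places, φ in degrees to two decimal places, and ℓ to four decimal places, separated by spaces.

ρ = √(x²+y²) = √(0.206² + -0.061²) = 0.21484
φ = atan2(y, x) mod 360° = atan2(-0.061, 0.206) = 343.5051°
|p|² = ρ² + z² = 0.21484² + 0.765² = 0.63138
κ = 2ρ / |p|² = 2×0.21484 / 0.63138 = 0.68054
θ = 2·atan2(ρ, z) = 2·atan2(0.21484, 0.765) = 0.54757 rad
ℓ = θ/κ = 0.54757/0.68054 = 0.80461

0.6805 343.51 0.8046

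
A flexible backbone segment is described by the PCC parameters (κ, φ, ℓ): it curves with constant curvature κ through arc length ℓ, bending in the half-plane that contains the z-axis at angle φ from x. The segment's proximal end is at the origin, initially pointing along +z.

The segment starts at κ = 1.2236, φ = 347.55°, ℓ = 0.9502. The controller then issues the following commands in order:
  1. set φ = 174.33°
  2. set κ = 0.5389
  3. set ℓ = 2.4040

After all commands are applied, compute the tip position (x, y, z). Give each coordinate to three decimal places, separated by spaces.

initial: κ=1.2236, φ=347.55°, ℓ=0.9502
cmd 1: set φ=174.33° → (κ,φ,ℓ)=(1.2236,174.33°,0.9502) → tip=(-0.4905,0.0487,0.7501)
cmd 2: set κ=0.5389 → (κ,φ,ℓ)=(0.5389,174.33°,0.9502) → tip=(-0.2368,0.0235,0.9092)
cmd 3: set ℓ=2.4040 → (κ,φ,ℓ)=(0.5389,174.33°,2.4040) → tip=(-1.3446,0.1335,1.7858)

-1.345 0.134 1.786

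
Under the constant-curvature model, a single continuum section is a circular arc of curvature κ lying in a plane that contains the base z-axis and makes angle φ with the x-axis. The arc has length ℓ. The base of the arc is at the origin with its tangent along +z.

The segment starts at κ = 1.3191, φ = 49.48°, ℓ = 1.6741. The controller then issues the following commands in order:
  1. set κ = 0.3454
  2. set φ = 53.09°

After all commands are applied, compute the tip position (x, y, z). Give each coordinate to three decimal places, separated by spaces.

0.283 0.376 1.582

initial: κ=1.3191, φ=49.48°, ℓ=1.6741
cmd 1: set κ=0.3454 → (κ,φ,ℓ)=(0.3454,49.48°,1.6741) → tip=(0.3058,0.3578,1.5824)
cmd 2: set φ=53.09° → (κ,φ,ℓ)=(0.3454,53.09°,1.6741) → tip=(0.2827,0.3763,1.5824)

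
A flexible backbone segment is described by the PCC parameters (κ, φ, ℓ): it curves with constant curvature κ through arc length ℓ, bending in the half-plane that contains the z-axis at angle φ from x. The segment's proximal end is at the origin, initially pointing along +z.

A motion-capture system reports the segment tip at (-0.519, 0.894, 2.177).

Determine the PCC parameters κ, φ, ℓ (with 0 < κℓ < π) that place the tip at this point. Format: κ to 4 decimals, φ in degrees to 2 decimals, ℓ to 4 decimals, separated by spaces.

0.3560 120.14 2.4908

ρ = √(x²+y²) = √(-0.519² + 0.894²) = 1.03373
φ = atan2(y, x) mod 360° = atan2(0.894, -0.519) = 120.1367°
|p|² = ρ² + z² = 1.03373² + 2.177² = 5.80793
κ = 2ρ / |p|² = 2×1.03373 / 5.80793 = 0.35597
θ = 2·atan2(ρ, z) = 2·atan2(1.03373, 2.177) = 0.88664 rad
ℓ = θ/κ = 0.88664/0.35597 = 2.49075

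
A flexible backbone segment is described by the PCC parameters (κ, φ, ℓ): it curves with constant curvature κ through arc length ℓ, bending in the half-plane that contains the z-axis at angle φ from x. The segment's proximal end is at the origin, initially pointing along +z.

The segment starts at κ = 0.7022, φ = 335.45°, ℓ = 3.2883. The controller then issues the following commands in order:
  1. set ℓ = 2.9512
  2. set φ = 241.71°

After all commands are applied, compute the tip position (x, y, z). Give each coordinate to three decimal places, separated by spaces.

initial: κ=0.7022, φ=335.45°, ℓ=3.2883
cmd 1: set ℓ=2.9512 → (κ,φ,ℓ)=(0.7022,335.45°,2.9512) → tip=(1.9181,-0.8762,1.2487)
cmd 2: set φ=241.71° → (κ,φ,ℓ)=(0.7022,241.71°,2.9512) → tip=(-0.9994,-1.8569,1.2487)

-0.999 -1.857 1.249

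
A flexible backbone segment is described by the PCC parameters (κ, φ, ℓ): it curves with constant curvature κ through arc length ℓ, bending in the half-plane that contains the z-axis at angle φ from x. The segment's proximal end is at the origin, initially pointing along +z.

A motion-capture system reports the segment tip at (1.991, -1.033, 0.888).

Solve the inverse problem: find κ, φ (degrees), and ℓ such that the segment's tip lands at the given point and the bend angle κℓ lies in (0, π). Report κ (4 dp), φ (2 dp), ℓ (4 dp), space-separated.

0.7708 332.58 3.0975

ρ = √(x²+y²) = √(1.991² + -1.033²) = 2.24303
φ = atan2(y, x) mod 360° = atan2(-1.033, 1.991) = 332.5781°
|p|² = ρ² + z² = 2.24303² + 0.888² = 5.81971
κ = 2ρ / |p|² = 2×2.24303 / 5.81971 = 0.77084
θ = 2·atan2(ρ, z) = 2·atan2(2.24303, 0.888) = 2.38767 rad
ℓ = θ/κ = 2.38767/0.77084 = 3.09750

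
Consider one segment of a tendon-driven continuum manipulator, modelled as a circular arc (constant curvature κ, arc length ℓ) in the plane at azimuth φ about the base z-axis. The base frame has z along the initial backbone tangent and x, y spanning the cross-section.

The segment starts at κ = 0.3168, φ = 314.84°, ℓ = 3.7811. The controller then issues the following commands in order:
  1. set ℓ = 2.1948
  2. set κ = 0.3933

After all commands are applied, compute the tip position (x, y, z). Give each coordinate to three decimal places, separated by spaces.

initial: κ=0.3168, φ=314.84°, ℓ=3.7811
cmd 1: set ℓ=2.1948 → (κ,φ,ℓ)=(0.3168,314.84°,2.1948) → tip=(0.5167,-0.5196,2.0222)
cmd 2: set κ=0.3933 → (κ,φ,ℓ)=(0.3933,314.84°,2.1948) → tip=(0.6275,-0.6310,1.9322)

0.628 -0.631 1.932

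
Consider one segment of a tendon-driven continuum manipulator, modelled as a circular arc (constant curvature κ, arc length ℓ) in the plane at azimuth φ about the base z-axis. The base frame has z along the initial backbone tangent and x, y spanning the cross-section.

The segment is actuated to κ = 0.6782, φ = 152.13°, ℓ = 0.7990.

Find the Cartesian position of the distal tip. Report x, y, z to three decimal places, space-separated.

-0.187 0.099 0.760

θ = κ·ℓ = 0.6782 × 0.7990 = 0.54188 rad
ρ = (1 − cos θ)/κ = (1 − 0.85674)/0.6782 = 0.21124
z = sin θ / κ = 0.51575/0.6782 = 0.76047
x = ρ cos φ = 0.21124 × cos(152.13°) = -0.18673
y = ρ sin φ = 0.21124 × sin(152.13°) = 0.09875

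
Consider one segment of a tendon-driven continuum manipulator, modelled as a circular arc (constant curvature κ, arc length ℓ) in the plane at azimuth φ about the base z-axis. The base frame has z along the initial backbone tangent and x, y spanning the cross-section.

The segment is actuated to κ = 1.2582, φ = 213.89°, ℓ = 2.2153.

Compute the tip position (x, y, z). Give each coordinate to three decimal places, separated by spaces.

θ = κ·ℓ = 1.2582 × 2.2153 = 2.78729 rad
ρ = (1 − cos θ)/κ = (1 − -0.93789)/1.2582 = 1.54021
z = sin θ / κ = 0.34694/1.2582 = 0.27574
x = ρ cos φ = 1.54021 × cos(213.89°) = -1.27854
y = ρ sin φ = 1.54021 × sin(213.89°) = -0.85882

-1.279 -0.859 0.276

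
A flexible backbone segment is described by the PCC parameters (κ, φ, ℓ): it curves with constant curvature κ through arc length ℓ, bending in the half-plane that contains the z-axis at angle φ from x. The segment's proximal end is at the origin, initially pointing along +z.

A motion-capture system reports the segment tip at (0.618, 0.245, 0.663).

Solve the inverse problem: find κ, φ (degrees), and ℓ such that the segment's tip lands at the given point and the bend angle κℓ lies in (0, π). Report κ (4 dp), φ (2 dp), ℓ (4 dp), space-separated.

ρ = √(x²+y²) = √(0.618² + 0.245²) = 0.66479
φ = atan2(y, x) mod 360° = atan2(0.245, 0.618) = 21.6254°
|p|² = ρ² + z² = 0.66479² + 0.663² = 0.88152
κ = 2ρ / |p|² = 2×0.66479 / 0.88152 = 1.50829
θ = 2·atan2(ρ, z) = 2·atan2(0.66479, 0.663) = 1.57350 rad
ℓ = θ/κ = 1.57350/1.50829 = 1.04323

1.5083 21.63 1.0432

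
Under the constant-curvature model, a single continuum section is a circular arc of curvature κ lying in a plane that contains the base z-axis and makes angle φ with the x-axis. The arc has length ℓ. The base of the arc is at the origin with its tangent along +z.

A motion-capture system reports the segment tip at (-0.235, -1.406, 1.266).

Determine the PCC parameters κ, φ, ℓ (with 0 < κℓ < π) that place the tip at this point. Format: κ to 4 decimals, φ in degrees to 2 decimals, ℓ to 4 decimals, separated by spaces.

0.7844 260.51 2.1536

ρ = √(x²+y²) = √(-0.235² + -1.406²) = 1.42550
φ = atan2(y, x) mod 360° = atan2(-1.406, -0.235) = 260.5112°
|p|² = ρ² + z² = 1.42550² + 1.266² = 3.63482
κ = 2ρ / |p|² = 2×1.42550 / 3.63482 = 0.78436
θ = 2·atan2(ρ, z) = 2·atan2(1.42550, 1.266) = 1.68918 rad
ℓ = θ/κ = 1.68918/0.78436 = 2.15358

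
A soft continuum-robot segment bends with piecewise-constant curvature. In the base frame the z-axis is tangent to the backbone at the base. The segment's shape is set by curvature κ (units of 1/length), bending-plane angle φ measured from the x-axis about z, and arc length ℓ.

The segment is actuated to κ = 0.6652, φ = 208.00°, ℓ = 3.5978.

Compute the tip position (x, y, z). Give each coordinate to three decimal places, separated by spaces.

-2.300 -1.223 1.023

θ = κ·ℓ = 0.6652 × 3.5978 = 2.39326 rad
ρ = (1 − cos θ)/κ = (1 − -0.73282)/0.6652 = 2.60496
z = sin θ / κ = 0.68042/0.6652 = 1.02288
x = ρ cos φ = 2.60496 × cos(208.00°) = -2.30005
y = ρ sin φ = 2.60496 × sin(208.00°) = -1.22296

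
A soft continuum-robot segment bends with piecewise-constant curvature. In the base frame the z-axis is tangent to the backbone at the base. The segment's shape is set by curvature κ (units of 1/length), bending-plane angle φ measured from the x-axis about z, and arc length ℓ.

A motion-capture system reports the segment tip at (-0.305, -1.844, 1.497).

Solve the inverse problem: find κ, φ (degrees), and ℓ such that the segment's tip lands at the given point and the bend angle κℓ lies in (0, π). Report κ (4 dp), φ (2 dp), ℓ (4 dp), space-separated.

ρ = √(x²+y²) = √(-0.305² + -1.844²) = 1.86905
φ = atan2(y, x) mod 360° = atan2(-1.844, -0.305) = 260.6082°
|p|² = ρ² + z² = 1.86905² + 1.497² = 5.73437
κ = 2ρ / |p|² = 2×1.86905 / 5.73437 = 0.65188
θ = 2·atan2(ρ, z) = 2·atan2(1.86905, 1.497) = 1.79096 rad
ℓ = θ/κ = 1.79096/0.65188 = 2.74739

0.6519 260.61 2.7474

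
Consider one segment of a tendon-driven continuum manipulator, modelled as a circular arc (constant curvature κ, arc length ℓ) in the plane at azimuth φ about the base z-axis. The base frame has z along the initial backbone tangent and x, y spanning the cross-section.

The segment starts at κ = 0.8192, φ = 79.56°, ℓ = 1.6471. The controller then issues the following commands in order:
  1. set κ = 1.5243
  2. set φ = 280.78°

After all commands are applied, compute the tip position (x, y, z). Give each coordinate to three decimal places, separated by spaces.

0.222 -1.165 0.387

initial: κ=0.8192, φ=79.56°, ℓ=1.6471
cmd 1: set κ=1.5243 → (κ,φ,ℓ)=(1.5243,79.56°,1.6471) → tip=(0.2149,1.1662,0.3870)
cmd 2: set φ=280.78° → (κ,φ,ℓ)=(1.5243,280.78°,1.6471) → tip=(0.2218,-1.1649,0.3870)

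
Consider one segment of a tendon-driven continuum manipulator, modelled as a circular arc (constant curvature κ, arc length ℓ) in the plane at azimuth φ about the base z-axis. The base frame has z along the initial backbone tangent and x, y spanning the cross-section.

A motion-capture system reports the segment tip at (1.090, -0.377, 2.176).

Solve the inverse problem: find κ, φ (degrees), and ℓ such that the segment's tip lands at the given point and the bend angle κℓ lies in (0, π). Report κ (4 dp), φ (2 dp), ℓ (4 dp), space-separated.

0.3803 340.92 2.5630

ρ = √(x²+y²) = √(1.090² + -0.377²) = 1.15336
φ = atan2(y, x) mod 360° = atan2(-0.377, 1.090) = 340.9210°
|p|² = ρ² + z² = 1.15336² + 2.176² = 6.06521
κ = 2ρ / |p|² = 2×1.15336 / 6.06521 = 0.38032
θ = 2·atan2(ρ, z) = 2·atan2(1.15336, 2.176) = 0.97477 rad
ℓ = θ/κ = 0.97477/0.38032 = 2.56304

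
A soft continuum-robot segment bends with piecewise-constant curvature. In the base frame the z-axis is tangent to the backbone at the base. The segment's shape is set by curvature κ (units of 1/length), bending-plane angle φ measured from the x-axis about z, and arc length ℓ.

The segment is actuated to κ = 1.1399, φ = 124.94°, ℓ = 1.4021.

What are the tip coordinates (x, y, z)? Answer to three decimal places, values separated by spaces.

θ = κ·ℓ = 1.1399 × 1.4021 = 1.59825 rad
ρ = (1 − cos θ)/κ = (1 − -0.02745)/1.1399 = 0.90135
z = sin θ / κ = 0.99962/1.1399 = 0.87694
x = ρ cos φ = 0.90135 × cos(124.94°) = -0.51622
y = ρ sin φ = 0.90135 × sin(124.94°) = 0.73889

-0.516 0.739 0.877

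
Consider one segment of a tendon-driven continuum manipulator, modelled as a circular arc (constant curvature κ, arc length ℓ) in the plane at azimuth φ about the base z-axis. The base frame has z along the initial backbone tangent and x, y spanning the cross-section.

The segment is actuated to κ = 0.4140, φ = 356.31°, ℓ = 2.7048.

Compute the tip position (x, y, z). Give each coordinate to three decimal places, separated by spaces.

1.360 -0.088 2.174

θ = κ·ℓ = 0.4140 × 2.7048 = 1.11979 rad
ρ = (1 − cos θ)/κ = (1 − 0.43587)/0.4140 = 1.36262
z = sin θ / κ = 0.90001/0.4140 = 2.17393
x = ρ cos φ = 1.36262 × cos(356.31°) = 1.35980
y = ρ sin φ = 1.36262 × sin(356.31°) = -0.08770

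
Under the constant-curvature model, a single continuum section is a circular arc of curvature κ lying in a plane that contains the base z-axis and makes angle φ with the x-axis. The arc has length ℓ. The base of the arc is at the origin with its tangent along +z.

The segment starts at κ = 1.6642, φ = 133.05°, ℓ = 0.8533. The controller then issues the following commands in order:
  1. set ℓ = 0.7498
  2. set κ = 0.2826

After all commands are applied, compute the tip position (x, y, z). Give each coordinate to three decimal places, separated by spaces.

-0.054 0.058 0.744

initial: κ=1.6642, φ=133.05°, ℓ=0.8533
cmd 1: set ℓ=0.7498 → (κ,φ,ℓ)=(1.6642,133.05°,0.7498) → tip=(-0.2800,0.2997,0.5698)
cmd 2: set κ=0.2826 → (κ,φ,ℓ)=(0.2826,133.05°,0.7498) → tip=(-0.0540,0.0578,0.7442)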